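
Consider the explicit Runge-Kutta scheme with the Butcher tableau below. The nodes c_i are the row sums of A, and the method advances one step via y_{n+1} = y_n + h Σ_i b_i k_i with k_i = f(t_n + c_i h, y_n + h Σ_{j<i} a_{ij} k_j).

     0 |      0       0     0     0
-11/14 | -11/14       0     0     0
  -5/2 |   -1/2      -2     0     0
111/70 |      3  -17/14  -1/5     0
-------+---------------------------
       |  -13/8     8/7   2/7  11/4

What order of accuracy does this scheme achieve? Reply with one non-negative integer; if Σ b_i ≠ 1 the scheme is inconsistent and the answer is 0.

0

b = (-13/8, 8/7, 2/7, 11/4)
c = (0, -11/14, -5/2, 111/70)
Ac = (0, 0, 11/7, 285/196)
Σ b_i: (-13/8)·1 + 8/7·1 + 2/7·1 + 11/4·1 = 143/56 ≠ 1 ⇒ order 0.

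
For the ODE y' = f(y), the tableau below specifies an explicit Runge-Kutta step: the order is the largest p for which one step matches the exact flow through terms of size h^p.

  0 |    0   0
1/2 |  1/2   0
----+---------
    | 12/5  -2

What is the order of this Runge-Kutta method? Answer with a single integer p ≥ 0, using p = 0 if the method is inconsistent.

b = (12/5, -2)
c = (0, 1/2)
Σ b_i: 12/5·1 + (-2)·1 = 2/5 ≠ 1 ⇒ order 0.

0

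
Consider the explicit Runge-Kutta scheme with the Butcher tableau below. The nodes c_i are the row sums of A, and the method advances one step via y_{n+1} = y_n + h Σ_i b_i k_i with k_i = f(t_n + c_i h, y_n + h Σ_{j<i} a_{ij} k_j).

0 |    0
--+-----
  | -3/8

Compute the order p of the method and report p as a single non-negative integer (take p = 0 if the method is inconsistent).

0

b = (-3/8)
c = (0)
Σ b_i: (-3/8)·1 = -3/8 ≠ 1 ⇒ order 0.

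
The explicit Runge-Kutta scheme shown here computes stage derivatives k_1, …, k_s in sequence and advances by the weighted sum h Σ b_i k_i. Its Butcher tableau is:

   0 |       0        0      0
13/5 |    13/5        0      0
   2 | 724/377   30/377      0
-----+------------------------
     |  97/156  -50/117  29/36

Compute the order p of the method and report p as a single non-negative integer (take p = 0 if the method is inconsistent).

3

b = (97/156, -50/117, 29/36)
c = (0, 13/5, 2)
Ac = (0, 0, 6/29)
Σ b_i: 97/156·1 + (-50/117)·1 + 29/36·1 = 1 ✓
b·c: (-50/117)·13/5 + 29/36·2 = 1/2 ✓
b·c²: (-50/117)·169/25 + 29/36·4 = 1/3 ✓
b·Ac: 29/36·6/29 = 1/6 ✓; 3 stages ⇒ order 3.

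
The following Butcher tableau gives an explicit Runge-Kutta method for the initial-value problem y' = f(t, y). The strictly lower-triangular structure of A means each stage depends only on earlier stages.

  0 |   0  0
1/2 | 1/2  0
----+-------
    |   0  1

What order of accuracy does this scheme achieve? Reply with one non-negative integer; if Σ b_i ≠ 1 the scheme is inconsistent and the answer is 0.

2

b = (0, 1)
c = (0, 1/2)
Σ b_i: 1·1 = 1 ✓
b·c: 1·1/2 = 1/2 ✓; 2 stages ⇒ order 2.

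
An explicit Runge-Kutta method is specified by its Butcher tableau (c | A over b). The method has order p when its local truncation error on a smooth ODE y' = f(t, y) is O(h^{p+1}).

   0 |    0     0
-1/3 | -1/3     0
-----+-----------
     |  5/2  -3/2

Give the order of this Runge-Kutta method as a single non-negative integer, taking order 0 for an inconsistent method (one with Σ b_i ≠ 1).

b = (5/2, -3/2)
c = (0, -1/3)
Σ b_i: 5/2·1 + (-3/2)·1 = 1 ✓
b·c: (-3/2)·(-1/3) = 1/2 ✓; 2 stages ⇒ order 2.

2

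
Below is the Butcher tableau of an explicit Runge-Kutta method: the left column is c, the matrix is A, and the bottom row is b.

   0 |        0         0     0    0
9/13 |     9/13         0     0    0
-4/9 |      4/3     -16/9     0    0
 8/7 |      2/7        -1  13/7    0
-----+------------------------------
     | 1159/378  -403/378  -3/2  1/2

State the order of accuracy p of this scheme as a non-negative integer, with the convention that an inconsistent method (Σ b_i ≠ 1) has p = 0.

2

b = (1159/378, -403/378, -3/2, 1/2)
c = (0, 9/13, -4/9, 8/7)
Ac = (0, 0, -16/13, -1243/819)
Σ b_i: 1159/378·1 + (-403/378)·1 + (-3/2)·1 + 1/2·1 = 1 ✓
b·c: (-403/378)·9/13 + (-3/2)·(-4/9) + 1/2·8/7 = 1/2 ✓
b·c²: (-403/378)·81/169 + (-3/2)·16/81 + 1/2·64/49 = -5305/34398 ≠ 1/3 ⇒ order 2.
b·Ac: (-3/2)·(-16/13) + 1/2·(-1243/819) = 137/126 ≠ 1/6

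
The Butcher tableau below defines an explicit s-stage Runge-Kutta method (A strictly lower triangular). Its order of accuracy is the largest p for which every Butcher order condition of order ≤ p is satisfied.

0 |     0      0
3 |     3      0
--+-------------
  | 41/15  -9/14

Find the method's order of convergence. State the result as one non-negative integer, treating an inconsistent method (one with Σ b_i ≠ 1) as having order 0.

b = (41/15, -9/14)
c = (0, 3)
Σ b_i: 41/15·1 + (-9/14)·1 = 439/210 ≠ 1 ⇒ order 0.

0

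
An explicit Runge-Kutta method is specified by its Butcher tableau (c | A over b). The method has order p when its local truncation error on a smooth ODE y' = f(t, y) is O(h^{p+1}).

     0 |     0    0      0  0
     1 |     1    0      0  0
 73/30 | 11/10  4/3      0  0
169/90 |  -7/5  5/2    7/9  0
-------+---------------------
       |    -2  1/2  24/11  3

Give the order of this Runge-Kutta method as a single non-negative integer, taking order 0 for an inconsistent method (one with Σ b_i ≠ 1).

b = (-2, 1/2, 24/11, 3)
c = (0, 1, 73/30, 169/90)
Ac = (0, 0, 4/3, 593/135)
Σ b_i: (-2)·1 + 1/2·1 + 24/11·1 + 3·1 = 81/22 ≠ 1 ⇒ order 0.

0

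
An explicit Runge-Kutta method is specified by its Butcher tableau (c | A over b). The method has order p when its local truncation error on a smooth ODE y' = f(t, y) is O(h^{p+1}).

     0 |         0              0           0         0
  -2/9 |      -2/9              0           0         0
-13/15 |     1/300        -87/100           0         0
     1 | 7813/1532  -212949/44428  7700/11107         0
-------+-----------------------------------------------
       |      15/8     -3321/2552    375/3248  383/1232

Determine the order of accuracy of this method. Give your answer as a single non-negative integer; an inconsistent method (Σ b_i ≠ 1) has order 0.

b = (15/8, -3321/2552, 375/3248, 383/1232)
c = (0, -2/9, -13/15, 1)
Ac = (0, 0, 29/150, 1067/2298)
Σ b_i: 15/8·1 + (-3321/2552)·1 + 375/3248·1 + 383/1232·1 = 1 ✓
b·c: (-3321/2552)·(-2/9) + 375/3248·(-13/15) + 383/1232·1 = 1/2 ✓
b·c²: (-3321/2552)·4/81 + 375/3248·169/225 + 383/1232·1 = 1/3 ✓
b·Ac: 375/3248·29/150 + 383/1232·1067/2298 = 1/6 ✓
b·c³: (-3321/2552)·(-8/729) + 375/3248·(-2197/3375) + 383/1232·1 = 1/4 ✓
b·(c∘Ac): 375/3248·(-377/2250) + 383/1232·1067/2298 = 1/8 ✓
b·Ac²: 375/3248·(-29/675) + 383/1232·979/3447 = 1/12 ✓
b·A²c: 383/1232·154/1149 = 1/24 ✓; 4 stages ⇒ order 4.

4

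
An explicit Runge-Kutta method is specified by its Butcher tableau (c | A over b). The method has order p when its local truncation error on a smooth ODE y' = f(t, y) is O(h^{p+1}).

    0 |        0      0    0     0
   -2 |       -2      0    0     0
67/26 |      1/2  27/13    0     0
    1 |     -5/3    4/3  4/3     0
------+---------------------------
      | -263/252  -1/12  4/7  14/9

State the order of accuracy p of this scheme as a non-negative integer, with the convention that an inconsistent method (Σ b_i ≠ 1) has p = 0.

1

b = (-263/252, -1/12, 4/7, 14/9)
c = (0, -2, 67/26, 1)
Ac = (0, 0, -54/13, 10/13)
Σ b_i: (-263/252)·1 + (-1/12)·1 + 4/7·1 + 14/9·1 = 1 ✓
b·c: (-1/12)·(-2) + 4/7·67/26 + 14/9·1 = 5233/1638 ≠ 1/2 ⇒ order 1.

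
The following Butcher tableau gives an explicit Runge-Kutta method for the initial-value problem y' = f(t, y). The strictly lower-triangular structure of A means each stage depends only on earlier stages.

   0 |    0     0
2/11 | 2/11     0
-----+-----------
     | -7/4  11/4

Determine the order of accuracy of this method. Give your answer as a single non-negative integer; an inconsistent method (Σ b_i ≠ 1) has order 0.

2

b = (-7/4, 11/4)
c = (0, 2/11)
Σ b_i: (-7/4)·1 + 11/4·1 = 1 ✓
b·c: 11/4·2/11 = 1/2 ✓; 2 stages ⇒ order 2.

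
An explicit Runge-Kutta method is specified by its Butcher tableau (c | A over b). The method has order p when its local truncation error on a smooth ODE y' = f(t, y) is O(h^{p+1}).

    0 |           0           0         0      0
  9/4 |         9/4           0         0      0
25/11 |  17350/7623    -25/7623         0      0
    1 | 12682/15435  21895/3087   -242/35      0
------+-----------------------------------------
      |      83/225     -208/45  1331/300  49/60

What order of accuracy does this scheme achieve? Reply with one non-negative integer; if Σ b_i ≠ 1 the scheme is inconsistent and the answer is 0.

b = (83/225, -208/45, 1331/300, 49/60)
c = (0, 9/4, 25/11, 1)
Ac = (0, 0, -25/3388, 335/1372)
Σ b_i: 83/225·1 + (-208/45)·1 + 1331/300·1 + 49/60·1 = 1 ✓
b·c: (-208/45)·9/4 + 1331/300·25/11 + 49/60·1 = 1/2 ✓
b·c²: (-208/45)·81/16 + 1331/300·625/121 + 49/60·1 = 1/3 ✓
b·Ac: 1331/300·(-25/3388) + 49/60·335/1372 = 1/6 ✓
b·c³: (-208/45)·729/64 + 1331/300·15625/1331 + 49/60·1 = 1/4 ✓
b·(c∘Ac): 1331/300·(-625/37268) + 49/60·335/1372 = 1/8 ✓
b·Ac²: 1331/300·(-225/13552) + 49/60·1055/5488 = 1/12 ✓
b·A²c: 49/60·5/98 = 1/24 ✓; 4 stages ⇒ order 4.

4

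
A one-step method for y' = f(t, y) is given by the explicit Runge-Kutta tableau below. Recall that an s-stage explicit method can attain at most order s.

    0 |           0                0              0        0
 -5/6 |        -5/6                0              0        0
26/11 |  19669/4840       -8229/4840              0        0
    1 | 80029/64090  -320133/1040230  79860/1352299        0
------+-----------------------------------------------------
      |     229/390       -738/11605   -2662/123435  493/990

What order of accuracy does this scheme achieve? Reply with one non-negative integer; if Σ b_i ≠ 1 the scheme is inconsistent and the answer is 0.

b = (229/390, -738/11605, -2662/123435, 493/990)
c = (0, -5/6, 26/11, 1)
Ac = (0, 0, 2743/1936, 781/1972)
Σ b_i: 229/390·1 + (-738/11605)·1 + (-2662/123435)·1 + 493/990·1 = 1 ✓
b·c: (-738/11605)·(-5/6) + (-2662/123435)·26/11 + 493/990·1 = 1/2 ✓
b·c²: (-738/11605)·25/36 + (-2662/123435)·676/121 + 493/990·1 = 1/3 ✓
b·Ac: (-2662/123435)·2743/1936 + 493/990·781/1972 = 1/6 ✓
b·c³: (-738/11605)·(-125/216) + (-2662/123435)·17576/1331 + 493/990·1 = 1/4 ✓
b·(c∘Ac): (-2662/123435)·35659/10648 + 493/990·781/1972 = 1/8 ✓
b·Ac²: (-2662/123435)·(-13715/11616) + 493/990·1375/11832 = 1/12 ✓
b·A²c: 493/990·165/1972 = 1/24 ✓; 4 stages ⇒ order 4.

4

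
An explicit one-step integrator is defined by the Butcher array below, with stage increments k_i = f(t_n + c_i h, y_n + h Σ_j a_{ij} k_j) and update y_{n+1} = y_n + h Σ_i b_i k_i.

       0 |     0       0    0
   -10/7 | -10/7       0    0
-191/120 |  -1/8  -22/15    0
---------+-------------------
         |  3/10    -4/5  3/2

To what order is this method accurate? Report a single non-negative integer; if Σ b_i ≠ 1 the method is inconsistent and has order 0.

b = (3/10, -4/5, 3/2)
c = (0, -10/7, -191/120)
Ac = (0, 0, 44/21)
Σ b_i: 3/10·1 + (-4/5)·1 + 3/2·1 = 1 ✓
b·c: (-4/5)·(-10/7) + 3/2·(-191/120) = -697/560 ≠ 1/2 ⇒ order 1.

1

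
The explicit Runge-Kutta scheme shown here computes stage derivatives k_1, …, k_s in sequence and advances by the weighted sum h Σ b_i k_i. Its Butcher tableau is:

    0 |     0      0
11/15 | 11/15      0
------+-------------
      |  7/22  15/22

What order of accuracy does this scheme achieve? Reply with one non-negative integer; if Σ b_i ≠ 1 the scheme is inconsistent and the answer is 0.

b = (7/22, 15/22)
c = (0, 11/15)
Σ b_i: 7/22·1 + 15/22·1 = 1 ✓
b·c: 15/22·11/15 = 1/2 ✓; 2 stages ⇒ order 2.

2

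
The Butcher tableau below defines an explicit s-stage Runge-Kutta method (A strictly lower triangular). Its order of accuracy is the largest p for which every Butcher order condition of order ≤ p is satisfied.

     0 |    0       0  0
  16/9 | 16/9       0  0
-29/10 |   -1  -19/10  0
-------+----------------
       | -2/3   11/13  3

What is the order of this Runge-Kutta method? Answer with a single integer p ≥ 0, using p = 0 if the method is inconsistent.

0

b = (-2/3, 11/13, 3)
c = (0, 16/9, -29/10)
Ac = (0, 0, -152/45)
Σ b_i: (-2/3)·1 + 11/13·1 + 3·1 = 124/39 ≠ 1 ⇒ order 0.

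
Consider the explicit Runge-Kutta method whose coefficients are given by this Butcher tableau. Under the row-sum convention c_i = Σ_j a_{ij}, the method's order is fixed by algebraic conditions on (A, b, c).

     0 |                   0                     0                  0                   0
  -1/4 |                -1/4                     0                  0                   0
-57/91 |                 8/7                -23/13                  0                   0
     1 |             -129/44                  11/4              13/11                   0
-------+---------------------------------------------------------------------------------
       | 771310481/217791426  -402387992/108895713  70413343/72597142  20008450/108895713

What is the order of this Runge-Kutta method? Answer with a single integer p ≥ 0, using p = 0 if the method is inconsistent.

b = (771310481/217791426, -402387992/108895713, 70413343/72597142, 20008450/108895713)
c = (0, -1/4, -57/91, 1)
Ac = (0, 0, 23/52, -1759/1232)
Σ b_i: 771310481/217791426·1 + (-402387992/108895713)·1 + 70413343/72597142·1 + 20008450/108895713·1 = 1 ✓
b·c: (-402387992/108895713)·(-1/4) + 70413343/72597142·(-57/91) + 20008450/108895713·1 = 1/2 ✓
b·c²: (-402387992/108895713)·1/16 + 70413343/72597142·3249/8281 + 20008450/108895713·1 = 1/3 ✓
b·Ac: 70413343/72597142·23/52 + 20008450/108895713·(-1759/1232) = 1/6 ✓
b·c³: (-402387992/108895713)·(-1/64) + 70413343/72597142·(-185193/753571) + 20008450/108895713·1 = 82320687/26425359688 ≠ 1/4 ⇒ order 3.
b·(c∘Ac): 70413343/72597142·(-1311/4732) + 20008450/108895713·(-1759/1232) = -57829271/108895713 ≠ 1/8
b·Ac²: 70413343/72597142·(-23/208) + 20008450/108895713·285013/448448 = 755167339/79276079064 ≠ 1/12
b·A²c: 20008450/108895713·23/44 = 20917925/217791426 ≠ 1/24

3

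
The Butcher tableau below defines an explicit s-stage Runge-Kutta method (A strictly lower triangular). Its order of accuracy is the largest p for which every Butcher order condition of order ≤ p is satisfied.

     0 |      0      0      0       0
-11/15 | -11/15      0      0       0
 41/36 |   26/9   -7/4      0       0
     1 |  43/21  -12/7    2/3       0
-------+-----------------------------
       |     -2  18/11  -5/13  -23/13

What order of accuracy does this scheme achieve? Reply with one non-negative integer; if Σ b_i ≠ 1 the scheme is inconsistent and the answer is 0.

b = (-2, 18/11, -5/13, -23/13)
c = (0, -11/15, 41/36, 1)
Ac = (0, 0, 77/60, 3811/1890)
Σ b_i: (-2)·1 + 18/11·1 + (-5/13)·1 + (-23/13)·1 = -360/143 ≠ 1 ⇒ order 0.

0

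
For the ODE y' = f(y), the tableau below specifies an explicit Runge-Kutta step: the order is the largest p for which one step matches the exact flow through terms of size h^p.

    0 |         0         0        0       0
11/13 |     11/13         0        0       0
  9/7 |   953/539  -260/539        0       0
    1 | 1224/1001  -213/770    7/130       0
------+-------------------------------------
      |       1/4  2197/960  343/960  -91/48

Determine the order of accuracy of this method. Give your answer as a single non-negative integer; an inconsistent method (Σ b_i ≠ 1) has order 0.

4

b = (1/4, 2197/960, 343/960, -91/48)
c = (0, 11/13, 9/7, 1)
Ac = (0, 0, -20/49, -15/91)
Σ b_i: 1/4·1 + 2197/960·1 + 343/960·1 + (-91/48)·1 = 1 ✓
b·c: 2197/960·11/13 + 343/960·9/7 + (-91/48)·1 = 1/2 ✓
b·c²: 2197/960·121/169 + 343/960·81/49 + (-91/48)·1 = 1/3 ✓
b·Ac: 343/960·(-20/49) + (-91/48)·(-15/91) = 1/6 ✓
b·c³: 2197/960·1331/2197 + 343/960·729/343 + (-91/48)·1 = 1/4 ✓
b·(c∘Ac): 343/960·(-180/343) + (-91/48)·(-15/91) = 1/8 ✓
b·Ac²: 343/960·(-220/637) + (-91/48)·(-129/1183) = 1/12 ✓
b·A²c: (-91/48)·(-2/91) = 1/24 ✓; 4 stages ⇒ order 4.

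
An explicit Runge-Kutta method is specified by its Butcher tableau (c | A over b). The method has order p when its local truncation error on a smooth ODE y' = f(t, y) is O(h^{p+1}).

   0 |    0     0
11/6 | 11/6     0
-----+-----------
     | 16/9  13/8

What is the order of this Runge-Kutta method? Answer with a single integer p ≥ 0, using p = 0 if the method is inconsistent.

b = (16/9, 13/8)
c = (0, 11/6)
Σ b_i: 16/9·1 + 13/8·1 = 245/72 ≠ 1 ⇒ order 0.

0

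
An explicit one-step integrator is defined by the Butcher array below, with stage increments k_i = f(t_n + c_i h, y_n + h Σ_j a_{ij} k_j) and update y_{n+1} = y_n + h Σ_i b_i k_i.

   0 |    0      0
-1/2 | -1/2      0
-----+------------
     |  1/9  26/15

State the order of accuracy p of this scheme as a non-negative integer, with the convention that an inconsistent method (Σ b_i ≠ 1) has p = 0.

0

b = (1/9, 26/15)
c = (0, -1/2)
Σ b_i: 1/9·1 + 26/15·1 = 83/45 ≠ 1 ⇒ order 0.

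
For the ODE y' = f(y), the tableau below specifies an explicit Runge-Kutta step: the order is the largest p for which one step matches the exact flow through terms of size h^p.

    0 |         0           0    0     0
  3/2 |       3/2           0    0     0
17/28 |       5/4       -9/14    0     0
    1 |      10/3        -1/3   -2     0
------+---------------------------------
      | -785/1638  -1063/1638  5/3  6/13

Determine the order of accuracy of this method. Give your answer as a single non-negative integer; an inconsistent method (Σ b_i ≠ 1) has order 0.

2

b = (-785/1638, -1063/1638, 5/3, 6/13)
c = (0, 3/2, 17/28, 1)
Ac = (0, 0, -27/28, -12/7)
Σ b_i: (-785/1638)·1 + (-1063/1638)·1 + 5/3·1 + 6/13·1 = 1 ✓
b·c: (-1063/1638)·3/2 + 5/3·17/28 + 6/13·1 = 1/2 ✓
b·c²: (-1063/1638)·9/4 + 5/3·289/784 + 6/13·1 = -11749/30576 ≠ 1/3 ⇒ order 2.
b·Ac: 5/3·(-27/28) + 6/13·(-12/7) = -873/364 ≠ 1/6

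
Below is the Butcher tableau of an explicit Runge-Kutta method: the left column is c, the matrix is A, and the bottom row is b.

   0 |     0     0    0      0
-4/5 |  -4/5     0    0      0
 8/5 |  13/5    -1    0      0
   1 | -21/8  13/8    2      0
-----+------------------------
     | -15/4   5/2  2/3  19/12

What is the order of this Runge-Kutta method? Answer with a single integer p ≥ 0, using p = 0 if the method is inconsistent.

b = (-15/4, 5/2, 2/3, 19/12)
c = (0, -4/5, 8/5, 1)
Ac = (0, 0, 4/5, 19/10)
Σ b_i: (-15/4)·1 + 5/2·1 + 2/3·1 + 19/12·1 = 1 ✓
b·c: 5/2·(-4/5) + 2/3·8/5 + 19/12·1 = 13/20 ≠ 1/2 ⇒ order 1.

1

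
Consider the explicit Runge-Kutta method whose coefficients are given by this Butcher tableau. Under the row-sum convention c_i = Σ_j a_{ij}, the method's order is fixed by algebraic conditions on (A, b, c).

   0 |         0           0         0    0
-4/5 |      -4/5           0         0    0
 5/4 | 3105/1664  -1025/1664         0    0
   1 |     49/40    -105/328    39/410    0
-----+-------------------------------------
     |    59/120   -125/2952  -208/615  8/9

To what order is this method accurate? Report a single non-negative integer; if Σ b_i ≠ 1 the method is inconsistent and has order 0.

b = (59/120, -125/2952, -208/615, 8/9)
c = (0, -4/5, 5/4, 1)
Ac = (0, 0, 205/416, 3/8)
Σ b_i: 59/120·1 + (-125/2952)·1 + (-208/615)·1 + 8/9·1 = 1 ✓
b·c: (-125/2952)·(-4/5) + (-208/615)·5/4 + 8/9·1 = 1/2 ✓
b·c²: (-125/2952)·16/25 + (-208/615)·25/16 + 8/9·1 = 1/3 ✓
b·Ac: (-208/615)·205/416 + 8/9·3/8 = 1/6 ✓
b·c³: (-125/2952)·(-64/125) + (-208/615)·125/64 + 8/9·1 = 1/4 ✓
b·(c∘Ac): (-208/615)·1025/1664 + 8/9·3/8 = 1/8 ✓
b·Ac²: (-208/615)·(-41/104) + 8/9·(-9/160) = 1/12 ✓
b·A²c: 8/9·3/64 = 1/24 ✓; 4 stages ⇒ order 4.

4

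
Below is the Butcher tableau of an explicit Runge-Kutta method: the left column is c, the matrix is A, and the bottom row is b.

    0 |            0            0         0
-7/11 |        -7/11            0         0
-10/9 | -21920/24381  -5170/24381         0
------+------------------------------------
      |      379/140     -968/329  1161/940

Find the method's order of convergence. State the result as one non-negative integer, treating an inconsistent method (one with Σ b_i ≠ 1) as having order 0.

b = (379/140, -968/329, 1161/940)
c = (0, -7/11, -10/9)
Ac = (0, 0, 470/3483)
Σ b_i: 379/140·1 + (-968/329)·1 + 1161/940·1 = 1 ✓
b·c: (-968/329)·(-7/11) + 1161/940·(-10/9) = 1/2 ✓
b·c²: (-968/329)·49/121 + 1161/940·100/81 = 1/3 ✓
b·Ac: 1161/940·470/3483 = 1/6 ✓; 3 stages ⇒ order 3.

3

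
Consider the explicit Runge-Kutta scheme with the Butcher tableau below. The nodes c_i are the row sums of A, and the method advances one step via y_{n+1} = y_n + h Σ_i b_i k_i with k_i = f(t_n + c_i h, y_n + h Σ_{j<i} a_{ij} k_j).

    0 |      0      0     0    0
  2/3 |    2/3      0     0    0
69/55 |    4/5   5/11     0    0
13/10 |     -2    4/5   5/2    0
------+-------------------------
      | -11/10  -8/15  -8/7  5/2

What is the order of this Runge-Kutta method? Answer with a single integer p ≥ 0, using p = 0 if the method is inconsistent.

b = (-11/10, -8/15, -8/7, 5/2)
c = (0, 2/3, 69/55, 13/10)
Ac = (0, 0, 10/33, 1211/330)
Σ b_i: (-11/10)·1 + (-8/15)·1 + (-8/7)·1 + 5/2·1 = -29/105 ≠ 1 ⇒ order 0.

0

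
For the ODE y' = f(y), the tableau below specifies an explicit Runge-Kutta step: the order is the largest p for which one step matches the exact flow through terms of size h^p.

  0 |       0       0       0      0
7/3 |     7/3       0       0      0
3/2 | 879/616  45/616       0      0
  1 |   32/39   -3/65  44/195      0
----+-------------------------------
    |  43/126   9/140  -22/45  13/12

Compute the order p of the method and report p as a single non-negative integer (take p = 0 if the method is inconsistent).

b = (43/126, 9/140, -22/45, 13/12)
c = (0, 7/3, 3/2, 1)
Ac = (0, 0, 15/88, 3/13)
Σ b_i: 43/126·1 + 9/140·1 + (-22/45)·1 + 13/12·1 = 1 ✓
b·c: 9/140·7/3 + (-22/45)·3/2 + 13/12·1 = 1/2 ✓
b·c²: 9/140·49/9 + (-22/45)·9/4 + 13/12·1 = 1/3 ✓
b·Ac: (-22/45)·15/88 + 13/12·3/13 = 1/6 ✓
b·c³: 9/140·343/27 + (-22/45)·27/8 + 13/12·1 = 1/4 ✓
b·(c∘Ac): (-22/45)·45/176 + 13/12·3/13 = 1/8 ✓
b·Ac²: (-22/45)·35/88 + 13/12·10/39 = 1/12 ✓
b·A²c: 13/12·1/26 = 1/24 ✓; 4 stages ⇒ order 4.

4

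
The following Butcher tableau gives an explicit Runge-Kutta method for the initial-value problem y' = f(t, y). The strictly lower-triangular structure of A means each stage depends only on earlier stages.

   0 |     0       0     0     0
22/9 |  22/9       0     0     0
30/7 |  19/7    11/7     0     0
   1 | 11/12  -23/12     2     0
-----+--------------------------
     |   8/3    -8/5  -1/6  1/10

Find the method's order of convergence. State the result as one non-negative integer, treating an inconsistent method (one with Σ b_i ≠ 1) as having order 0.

1

b = (8/3, -8/5, -1/6, 1/10)
c = (0, 22/9, 30/7, 1)
Ac = (0, 0, 242/63, 1469/378)
Σ b_i: 8/3·1 + (-8/5)·1 + (-1/6)·1 + 1/10·1 = 1 ✓
b·c: (-8/5)·22/9 + (-1/6)·30/7 + 1/10·1 = -2851/630 ≠ 1/2 ⇒ order 1.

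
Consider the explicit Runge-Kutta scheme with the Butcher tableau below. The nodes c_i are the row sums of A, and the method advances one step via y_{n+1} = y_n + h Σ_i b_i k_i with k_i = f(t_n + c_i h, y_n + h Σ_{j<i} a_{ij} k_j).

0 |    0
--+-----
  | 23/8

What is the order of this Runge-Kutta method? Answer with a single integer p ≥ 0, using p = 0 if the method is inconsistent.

0

b = (23/8)
c = (0)
Σ b_i: 23/8·1 = 23/8 ≠ 1 ⇒ order 0.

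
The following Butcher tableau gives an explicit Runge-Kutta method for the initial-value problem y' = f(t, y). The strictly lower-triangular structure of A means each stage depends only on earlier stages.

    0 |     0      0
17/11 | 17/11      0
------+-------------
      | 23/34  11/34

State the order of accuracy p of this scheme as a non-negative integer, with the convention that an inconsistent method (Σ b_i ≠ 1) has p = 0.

2

b = (23/34, 11/34)
c = (0, 17/11)
Σ b_i: 23/34·1 + 11/34·1 = 1 ✓
b·c: 11/34·17/11 = 1/2 ✓; 2 stages ⇒ order 2.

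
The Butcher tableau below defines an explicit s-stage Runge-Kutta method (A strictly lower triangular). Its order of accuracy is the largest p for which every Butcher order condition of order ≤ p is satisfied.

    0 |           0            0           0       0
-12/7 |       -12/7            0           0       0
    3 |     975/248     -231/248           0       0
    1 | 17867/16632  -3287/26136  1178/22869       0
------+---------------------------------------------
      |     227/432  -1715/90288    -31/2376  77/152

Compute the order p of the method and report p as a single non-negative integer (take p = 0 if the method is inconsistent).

b = (227/432, -1715/90288, -31/2376, 77/152)
c = (0, -12/7, 3, 1)
Ac = (0, 0, 99/62, 57/154)
Σ b_i: 227/432·1 + (-1715/90288)·1 + (-31/2376)·1 + 77/152·1 = 1 ✓
b·c: (-1715/90288)·(-12/7) + (-31/2376)·3 + 77/152·1 = 1/2 ✓
b·c²: (-1715/90288)·144/49 + (-31/2376)·9 + 77/152·1 = 1/3 ✓
b·Ac: (-31/2376)·99/62 + 77/152·57/154 = 1/6 ✓
b·c³: (-1715/90288)·(-1728/343) + (-31/2376)·27 + 77/152·1 = 1/4 ✓
b·(c∘Ac): (-31/2376)·297/62 + 77/152·57/154 = 1/8 ✓
b·Ac²: (-31/2376)·(-594/217) + 77/152·152/1617 = 1/12 ✓
b·A²c: 77/152·19/231 = 1/24 ✓; 4 stages ⇒ order 4.

4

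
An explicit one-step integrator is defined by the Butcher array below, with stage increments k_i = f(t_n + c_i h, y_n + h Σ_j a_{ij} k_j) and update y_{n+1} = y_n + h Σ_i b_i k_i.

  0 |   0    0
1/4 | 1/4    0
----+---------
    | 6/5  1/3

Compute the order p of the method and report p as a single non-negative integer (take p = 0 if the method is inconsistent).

0

b = (6/5, 1/3)
c = (0, 1/4)
Σ b_i: 6/5·1 + 1/3·1 = 23/15 ≠ 1 ⇒ order 0.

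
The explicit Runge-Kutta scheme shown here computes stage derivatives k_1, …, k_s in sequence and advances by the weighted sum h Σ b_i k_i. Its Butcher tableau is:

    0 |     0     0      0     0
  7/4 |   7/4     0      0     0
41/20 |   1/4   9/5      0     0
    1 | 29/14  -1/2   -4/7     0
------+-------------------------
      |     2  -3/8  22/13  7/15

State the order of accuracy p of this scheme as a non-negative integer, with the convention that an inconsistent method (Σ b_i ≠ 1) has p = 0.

0

b = (2, -3/8, 22/13, 7/15)
c = (0, 7/4, 41/20, 1)
Ac = (0, 0, 63/20, -573/280)
Σ b_i: 2·1 + (-3/8)·1 + 22/13·1 + 7/15·1 = 5903/1560 ≠ 1 ⇒ order 0.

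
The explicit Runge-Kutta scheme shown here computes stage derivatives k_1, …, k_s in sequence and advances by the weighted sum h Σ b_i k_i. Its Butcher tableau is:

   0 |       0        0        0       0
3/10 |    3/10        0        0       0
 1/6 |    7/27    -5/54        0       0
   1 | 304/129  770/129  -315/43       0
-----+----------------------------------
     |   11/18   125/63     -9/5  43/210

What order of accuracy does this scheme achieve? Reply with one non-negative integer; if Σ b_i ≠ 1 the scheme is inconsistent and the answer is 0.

b = (11/18, 125/63, -9/5, 43/210)
c = (0, 3/10, 1/6, 1)
Ac = (0, 0, -1/36, 49/86)
Σ b_i: 11/18·1 + 125/63·1 + (-9/5)·1 + 43/210·1 = 1 ✓
b·c: 125/63·3/10 + (-9/5)·1/6 + 43/210·1 = 1/2 ✓
b·c²: 125/63·9/100 + (-9/5)·1/36 + 43/210·1 = 1/3 ✓
b·Ac: (-9/5)·(-1/36) + 43/210·49/86 = 1/6 ✓
b·c³: 125/63·27/1000 + (-9/5)·1/216 + 43/210·1 = 1/4 ✓
b·(c∘Ac): (-9/5)·(-1/216) + 43/210·49/86 = 1/8 ✓
b·Ac²: (-9/5)·(-1/120) + 43/210·287/860 = 1/12 ✓
b·A²c: 43/210·35/172 = 1/24 ✓; 4 stages ⇒ order 4.

4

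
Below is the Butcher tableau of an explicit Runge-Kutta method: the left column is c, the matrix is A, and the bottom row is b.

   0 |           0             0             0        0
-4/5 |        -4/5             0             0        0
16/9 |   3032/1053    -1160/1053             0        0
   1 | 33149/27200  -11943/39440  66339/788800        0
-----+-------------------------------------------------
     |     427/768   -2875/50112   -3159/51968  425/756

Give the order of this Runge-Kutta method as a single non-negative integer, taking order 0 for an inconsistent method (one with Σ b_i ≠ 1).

b = (427/768, -2875/50112, -3159/51968, 425/756)
c = (0, -4/5, 16/9, 1)
Ac = (0, 0, 928/1053, 333/850)
Σ b_i: 427/768·1 + (-2875/50112)·1 + (-3159/51968)·1 + 425/756·1 = 1 ✓
b·c: (-2875/50112)·(-4/5) + (-3159/51968)·16/9 + 425/756·1 = 1/2 ✓
b·c²: (-2875/50112)·16/25 + (-3159/51968)·256/81 + 425/756·1 = 1/3 ✓
b·Ac: (-3159/51968)·928/1053 + 425/756·333/850 = 1/6 ✓
b·c³: (-2875/50112)·(-64/125) + (-3159/51968)·4096/729 + 425/756·1 = 1/4 ✓
b·(c∘Ac): (-3159/51968)·14848/9477 + 425/756·333/850 = 1/8 ✓
b·Ac²: (-3159/51968)·(-3712/5265) + 425/756·9/125 = 1/12 ✓
b·A²c: 425/756·63/850 = 1/24 ✓; 4 stages ⇒ order 4.

4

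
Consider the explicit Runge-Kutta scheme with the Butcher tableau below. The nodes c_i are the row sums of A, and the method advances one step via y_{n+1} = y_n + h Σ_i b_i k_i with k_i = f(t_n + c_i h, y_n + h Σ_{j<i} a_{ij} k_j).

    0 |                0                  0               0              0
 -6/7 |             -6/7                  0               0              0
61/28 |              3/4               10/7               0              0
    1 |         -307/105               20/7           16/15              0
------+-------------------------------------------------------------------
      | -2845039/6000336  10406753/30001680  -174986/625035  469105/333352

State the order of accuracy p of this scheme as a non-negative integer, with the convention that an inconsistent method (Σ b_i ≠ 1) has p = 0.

3

b = (-2845039/6000336, 10406753/30001680, -174986/625035, 469105/333352)
c = (0, -6/7, 61/28, 1)
Ac = (0, 0, -60/49, -92/735)
Σ b_i: (-2845039/6000336)·1 + 10406753/30001680·1 + (-174986/625035)·1 + 469105/333352·1 = 1 ✓
b·c: 10406753/30001680·(-6/7) + (-174986/625035)·61/28 + 469105/333352·1 = 1/2 ✓
b·c²: 10406753/30001680·36/49 + (-174986/625035)·3721/784 + 469105/333352·1 = 1/3 ✓
b·Ac: (-174986/625035)·(-60/49) + 469105/333352·(-92/735) = 1/6 ✓
b·c³: 10406753/30001680·(-216/343) + (-174986/625035)·226981/21952 + 469105/333352·1 = -334389719/196010976 ≠ 1/4 ⇒ order 3.
b·(c∘Ac): (-174986/625035)·(-915/343) + 469105/333352·(-92/735) = 6991385/12250686 ≠ 1/8
b·Ac²: (-174986/625035)·360/343 + 469105/333352·36847/5145 = 68494499/7000392 ≠ 1/12
b·A²c: 469105/333352·(-64/49) = -536120/291683 ≠ 1/24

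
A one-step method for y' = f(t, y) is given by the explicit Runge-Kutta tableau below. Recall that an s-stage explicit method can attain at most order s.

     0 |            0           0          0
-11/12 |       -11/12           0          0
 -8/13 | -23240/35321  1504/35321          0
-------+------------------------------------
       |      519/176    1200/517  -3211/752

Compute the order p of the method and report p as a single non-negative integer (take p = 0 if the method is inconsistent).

3

b = (519/176, 1200/517, -3211/752)
c = (0, -11/12, -8/13)
Ac = (0, 0, -376/9633)
Σ b_i: 519/176·1 + 1200/517·1 + (-3211/752)·1 = 1 ✓
b·c: 1200/517·(-11/12) + (-3211/752)·(-8/13) = 1/2 ✓
b·c²: 1200/517·121/144 + (-3211/752)·64/169 = 1/3 ✓
b·Ac: (-3211/752)·(-376/9633) = 1/6 ✓; 3 stages ⇒ order 3.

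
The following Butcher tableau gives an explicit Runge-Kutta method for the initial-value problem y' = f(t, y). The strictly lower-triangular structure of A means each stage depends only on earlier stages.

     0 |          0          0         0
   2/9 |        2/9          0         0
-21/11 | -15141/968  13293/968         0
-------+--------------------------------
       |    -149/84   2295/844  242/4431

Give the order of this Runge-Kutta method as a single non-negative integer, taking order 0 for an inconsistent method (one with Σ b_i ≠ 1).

3

b = (-149/84, 2295/844, 242/4431)
c = (0, 2/9, -21/11)
Ac = (0, 0, 1477/484)
Σ b_i: (-149/84)·1 + 2295/844·1 + 242/4431·1 = 1 ✓
b·c: 2295/844·2/9 + 242/4431·(-21/11) = 1/2 ✓
b·c²: 2295/844·4/81 + 242/4431·441/121 = 1/3 ✓
b·Ac: 242/4431·1477/484 = 1/6 ✓; 3 stages ⇒ order 3.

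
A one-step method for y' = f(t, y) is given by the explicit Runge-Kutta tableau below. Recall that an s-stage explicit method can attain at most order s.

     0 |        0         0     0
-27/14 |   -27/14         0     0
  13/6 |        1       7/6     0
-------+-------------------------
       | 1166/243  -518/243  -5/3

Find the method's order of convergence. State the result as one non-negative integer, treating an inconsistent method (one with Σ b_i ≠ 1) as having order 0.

2

b = (1166/243, -518/243, -5/3)
c = (0, -27/14, 13/6)
Ac = (0, 0, -9/4)
Σ b_i: 1166/243·1 + (-518/243)·1 + (-5/3)·1 = 1 ✓
b·c: (-518/243)·(-27/14) + (-5/3)·13/6 = 1/2 ✓
b·c²: (-518/243)·729/196 + (-5/3)·169/36 = -11909/756 ≠ 1/3 ⇒ order 2.
b·Ac: (-5/3)·(-9/4) = 15/4 ≠ 1/6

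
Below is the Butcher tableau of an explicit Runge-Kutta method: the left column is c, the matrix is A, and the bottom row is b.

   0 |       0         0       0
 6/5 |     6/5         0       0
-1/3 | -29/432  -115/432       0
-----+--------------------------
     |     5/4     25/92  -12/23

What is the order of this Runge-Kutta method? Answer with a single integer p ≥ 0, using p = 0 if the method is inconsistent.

3

b = (5/4, 25/92, -12/23)
c = (0, 6/5, -1/3)
Ac = (0, 0, -23/72)
Σ b_i: 5/4·1 + 25/92·1 + (-12/23)·1 = 1 ✓
b·c: 25/92·6/5 + (-12/23)·(-1/3) = 1/2 ✓
b·c²: 25/92·36/25 + (-12/23)·1/9 = 1/3 ✓
b·Ac: (-12/23)·(-23/72) = 1/6 ✓; 3 stages ⇒ order 3.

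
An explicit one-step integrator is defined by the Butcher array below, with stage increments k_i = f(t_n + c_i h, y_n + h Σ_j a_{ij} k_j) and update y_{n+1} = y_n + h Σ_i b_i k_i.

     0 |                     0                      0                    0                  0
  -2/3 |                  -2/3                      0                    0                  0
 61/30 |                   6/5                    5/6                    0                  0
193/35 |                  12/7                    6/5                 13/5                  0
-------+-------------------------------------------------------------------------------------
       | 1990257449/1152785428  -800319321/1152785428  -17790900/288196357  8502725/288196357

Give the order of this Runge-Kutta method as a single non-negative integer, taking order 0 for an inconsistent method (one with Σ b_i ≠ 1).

b = (1990257449/1152785428, -800319321/1152785428, -17790900/288196357, 8502725/288196357)
c = (0, -2/3, 61/30, 193/35)
Ac = (0, 0, -5/9, 673/150)
Σ b_i: 1990257449/1152785428·1 + (-800319321/1152785428)·1 + (-17790900/288196357)·1 + 8502725/288196357·1 = 1 ✓
b·c: (-800319321/1152785428)·(-2/3) + (-17790900/288196357)·61/30 + 8502725/288196357·193/35 = 1/2 ✓
b·c²: (-800319321/1152785428)·4/9 + (-17790900/288196357)·3721/900 + 8502725/288196357·37249/1225 = 1/3 ✓
b·Ac: (-17790900/288196357)·(-5/9) + 8502725/288196357·673/150 = 1/6 ✓
b·c³: (-800319321/1152785428)·(-8/27) + (-17790900/288196357)·226981/27000 + 8502725/288196357·7189057/42875 = 168262011749/36312740982 ≠ 1/4 ⇒ order 3.
b·(c∘Ac): (-17790900/288196357)·(-61/54) + 8502725/288196357·129889/5250 = 20741492029/25937672130 ≠ 1/8
b·Ac²: (-17790900/288196357)·10/27 + 8502725/288196357·50773/4500 = 16082294257/51875344260 ≠ 1/12
b·A²c: 8502725/288196357·(-13/9) = -110535425/2593767213 ≠ 1/24

3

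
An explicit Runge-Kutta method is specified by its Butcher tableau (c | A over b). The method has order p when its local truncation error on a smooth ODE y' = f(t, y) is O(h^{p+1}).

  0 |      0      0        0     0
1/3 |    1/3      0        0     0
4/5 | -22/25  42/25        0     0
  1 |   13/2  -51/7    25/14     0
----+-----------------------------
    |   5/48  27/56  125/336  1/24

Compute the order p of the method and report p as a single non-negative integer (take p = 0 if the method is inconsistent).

b = (5/48, 27/56, 125/336, 1/24)
c = (0, 1/3, 4/5, 1)
Ac = (0, 0, 14/25, -1)
Σ b_i: 5/48·1 + 27/56·1 + 125/336·1 + 1/24·1 = 1 ✓
b·c: 27/56·1/3 + 125/336·4/5 + 1/24·1 = 1/2 ✓
b·c²: 27/56·1/9 + 125/336·16/25 + 1/24·1 = 1/3 ✓
b·Ac: 125/336·14/25 + 1/24·(-1) = 1/6 ✓
b·c³: 27/56·1/27 + 125/336·64/125 + 1/24·1 = 1/4 ✓
b·(c∘Ac): 125/336·56/125 + 1/24·(-1) = 1/8 ✓
b·Ac²: 125/336·14/75 + 1/24·1/3 = 1/12 ✓
b·A²c: 1/24·1 = 1/24 ✓; 4 stages ⇒ order 4.

4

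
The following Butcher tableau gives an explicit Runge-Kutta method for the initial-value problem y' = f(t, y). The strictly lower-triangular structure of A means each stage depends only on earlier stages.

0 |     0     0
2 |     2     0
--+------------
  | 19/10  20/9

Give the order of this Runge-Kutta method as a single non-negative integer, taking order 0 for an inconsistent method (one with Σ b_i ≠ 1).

b = (19/10, 20/9)
c = (0, 2)
Σ b_i: 19/10·1 + 20/9·1 = 371/90 ≠ 1 ⇒ order 0.

0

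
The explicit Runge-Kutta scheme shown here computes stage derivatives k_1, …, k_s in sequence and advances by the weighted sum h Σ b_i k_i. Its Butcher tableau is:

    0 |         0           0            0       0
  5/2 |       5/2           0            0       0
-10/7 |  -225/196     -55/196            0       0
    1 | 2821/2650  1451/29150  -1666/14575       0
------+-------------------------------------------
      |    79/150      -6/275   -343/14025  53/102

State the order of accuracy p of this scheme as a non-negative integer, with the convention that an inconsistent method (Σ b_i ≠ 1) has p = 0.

b = (79/150, -6/275, -343/14025, 53/102)
c = (0, 5/2, -10/7, 1)
Ac = (0, 0, -275/392, 61/212)
Σ b_i: 79/150·1 + (-6/275)·1 + (-343/14025)·1 + 53/102·1 = 1 ✓
b·c: (-6/275)·5/2 + (-343/14025)·(-10/7) + 53/102·1 = 1/2 ✓
b·c²: (-6/275)·25/4 + (-343/14025)·100/49 + 53/102·1 = 1/3 ✓
b·Ac: (-343/14025)·(-275/392) + 53/102·61/212 = 1/6 ✓
b·c³: (-6/275)·125/8 + (-343/14025)·(-1000/343) + 53/102·1 = 1/4 ✓
b·(c∘Ac): (-343/14025)·1375/1372 + 53/102·61/212 = 1/8 ✓
b·Ac²: (-343/14025)·(-1375/784) + 53/102·33/424 = 1/12 ✓
b·A²c: 53/102·17/212 = 1/24 ✓; 4 stages ⇒ order 4.

4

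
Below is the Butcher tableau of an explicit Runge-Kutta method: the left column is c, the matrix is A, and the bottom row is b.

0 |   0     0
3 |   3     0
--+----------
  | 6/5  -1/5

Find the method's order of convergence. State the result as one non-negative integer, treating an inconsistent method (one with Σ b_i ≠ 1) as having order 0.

1

b = (6/5, -1/5)
c = (0, 3)
Σ b_i: 6/5·1 + (-1/5)·1 = 1 ✓
b·c: (-1/5)·3 = -3/5 ≠ 1/2 ⇒ order 1.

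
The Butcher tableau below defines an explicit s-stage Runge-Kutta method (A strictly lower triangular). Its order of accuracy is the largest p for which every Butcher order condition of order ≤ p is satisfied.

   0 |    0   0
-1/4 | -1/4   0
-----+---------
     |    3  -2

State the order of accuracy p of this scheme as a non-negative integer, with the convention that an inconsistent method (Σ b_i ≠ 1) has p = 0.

2

b = (3, -2)
c = (0, -1/4)
Σ b_i: 3·1 + (-2)·1 = 1 ✓
b·c: (-2)·(-1/4) = 1/2 ✓; 2 stages ⇒ order 2.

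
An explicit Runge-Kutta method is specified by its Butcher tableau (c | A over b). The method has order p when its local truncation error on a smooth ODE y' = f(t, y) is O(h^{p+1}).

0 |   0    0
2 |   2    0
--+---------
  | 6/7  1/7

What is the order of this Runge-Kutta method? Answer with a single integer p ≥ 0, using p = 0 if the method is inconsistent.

b = (6/7, 1/7)
c = (0, 2)
Σ b_i: 6/7·1 + 1/7·1 = 1 ✓
b·c: 1/7·2 = 2/7 ≠ 1/2 ⇒ order 1.

1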